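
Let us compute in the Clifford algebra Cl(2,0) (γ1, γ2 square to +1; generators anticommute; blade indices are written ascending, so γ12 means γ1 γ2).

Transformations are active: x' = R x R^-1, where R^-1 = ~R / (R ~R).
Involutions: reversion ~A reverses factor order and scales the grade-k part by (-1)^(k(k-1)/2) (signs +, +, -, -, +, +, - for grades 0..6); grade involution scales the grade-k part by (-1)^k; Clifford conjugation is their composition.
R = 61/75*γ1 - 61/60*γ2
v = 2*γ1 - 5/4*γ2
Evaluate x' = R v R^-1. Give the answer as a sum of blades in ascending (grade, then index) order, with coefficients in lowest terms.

~R = 61/75*γ1 - 61/60*γ2, and R ~R = 152561/90000, so R^-1 = ~R / (152561/90000).
R v = 1159/400 + 61/60*γ12
Answer: 32/41*γ1 - 365/164*γ2


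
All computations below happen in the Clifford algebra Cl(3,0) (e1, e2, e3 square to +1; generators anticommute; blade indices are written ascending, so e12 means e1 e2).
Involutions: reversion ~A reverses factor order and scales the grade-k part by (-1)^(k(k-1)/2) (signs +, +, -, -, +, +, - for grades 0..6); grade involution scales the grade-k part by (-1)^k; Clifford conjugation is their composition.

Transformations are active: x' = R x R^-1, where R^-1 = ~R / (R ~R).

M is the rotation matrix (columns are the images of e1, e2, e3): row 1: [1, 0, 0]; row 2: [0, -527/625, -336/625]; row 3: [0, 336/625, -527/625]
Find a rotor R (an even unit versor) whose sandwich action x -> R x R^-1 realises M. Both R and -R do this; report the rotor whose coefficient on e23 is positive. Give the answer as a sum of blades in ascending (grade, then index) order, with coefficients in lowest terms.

Method: write R = a + b12*e12 + b13*e13 + b23*e23 with a^2 + b12^2 + b13^2 + b23^2 = 1 (so R^-1 = ~R). Expanding the columns R e_j ~R gives tr M = 4a^2 - 1 and, from the antisymmetric part, M21 - M12 = -4a*b12, M13 - M31 = 4a*b13, M32 - M23 = -4a*b23.
Here tr M = -429/625, so a^2 = (1 + tr M)/4 = 49/625 and a = ±7/25. Taking a = 7/25: M21 - M12 = 0, M13 - M31 = 0, M32 - M23 = 672/625, giving b12 = 0, b13 = 0, b23 = -24/25, i.e. R = 7/25 - 24/25*e23.
Its e23 coefficient is negative, so report the other preimage -R.
Answer: -7/25 + 24/25*e23. Uniqueness: Spin(3) -> SO(3) maps R and -R to the same rotation of trace -429/625; fixing the sign of the e23 coefficient removes the ambiguity.


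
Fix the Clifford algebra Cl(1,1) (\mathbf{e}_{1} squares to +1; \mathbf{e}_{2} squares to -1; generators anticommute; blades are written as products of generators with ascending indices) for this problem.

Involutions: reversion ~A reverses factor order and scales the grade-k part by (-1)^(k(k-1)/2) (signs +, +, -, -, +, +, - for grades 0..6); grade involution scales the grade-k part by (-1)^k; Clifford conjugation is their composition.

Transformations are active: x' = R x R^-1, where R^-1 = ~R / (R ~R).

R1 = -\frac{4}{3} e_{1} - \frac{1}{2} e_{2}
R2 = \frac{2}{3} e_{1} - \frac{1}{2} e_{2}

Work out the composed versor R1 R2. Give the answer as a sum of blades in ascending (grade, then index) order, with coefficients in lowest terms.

Distribute over the terms of R1 (each basis-blade product reordered to ascending indices, repeated generators contracted through their squares):
(-\frac{4}{3} e_{1}) R2 = -\frac{8}{9} + \frac{2}{3} e_{1} e_{2}
(-\frac{1}{2} e_{2}) R2 = -\frac{1}{4} + \frac{1}{3} e_{1} e_{2}
Summing the partial products and collecting blades:
Answer: -\frac{41}{36} + e_{1} e_{2}


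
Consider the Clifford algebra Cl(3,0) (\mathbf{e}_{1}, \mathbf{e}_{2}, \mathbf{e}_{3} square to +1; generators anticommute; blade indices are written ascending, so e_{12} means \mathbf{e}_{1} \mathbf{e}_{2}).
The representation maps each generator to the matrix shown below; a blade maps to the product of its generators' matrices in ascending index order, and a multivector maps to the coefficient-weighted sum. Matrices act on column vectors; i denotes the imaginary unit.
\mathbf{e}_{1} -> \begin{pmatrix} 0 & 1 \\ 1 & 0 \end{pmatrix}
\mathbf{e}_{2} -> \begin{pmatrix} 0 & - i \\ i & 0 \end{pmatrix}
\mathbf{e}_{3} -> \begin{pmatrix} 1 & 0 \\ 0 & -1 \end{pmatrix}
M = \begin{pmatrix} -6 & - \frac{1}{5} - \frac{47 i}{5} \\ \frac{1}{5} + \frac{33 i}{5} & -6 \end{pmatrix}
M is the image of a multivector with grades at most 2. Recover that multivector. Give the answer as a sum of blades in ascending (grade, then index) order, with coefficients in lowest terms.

Method: 1, rho(e_{1}), rho(e_{2}), rho(e_{3}) form a trace-orthogonal basis of the 2x2 complex matrices (tr(X Y) = 2 if X = Y, else 0), so M = m0*1 + m1*rho(e_{1}) + m2*rho(e_{2}) + m3*rho(e_{3}) with m0 = tr(M)/2 = -6, m1 = tr(M rho(e_{1}))/2 = - \frac{7 i}{5}, m2 = tr(M rho(e_{2}))/2 = 8 - \frac{i}{5}, m3 = tr(M rho(e_{3}))/2 = 0.
Multiplying table entries, the bivector images are rho(e_{12}) = i*rho(e_{3}), rho(e_{13}) = -i*rho(e_{2}), rho(e_{23}) = i*rho(e_{1}); with real blade coefficients the real parts of m0..m3 are the coefficients of 1, e_{1}, e_{2}, e_{3} and the imaginary parts give the bivectors (e_{23}: Im m1, e_{13}: -Im m2, e_{12}: Im m3).
Answer: -6 + 8 e_{2} + \frac{1}{5} e_{13} - \frac{7}{5} e_{23}


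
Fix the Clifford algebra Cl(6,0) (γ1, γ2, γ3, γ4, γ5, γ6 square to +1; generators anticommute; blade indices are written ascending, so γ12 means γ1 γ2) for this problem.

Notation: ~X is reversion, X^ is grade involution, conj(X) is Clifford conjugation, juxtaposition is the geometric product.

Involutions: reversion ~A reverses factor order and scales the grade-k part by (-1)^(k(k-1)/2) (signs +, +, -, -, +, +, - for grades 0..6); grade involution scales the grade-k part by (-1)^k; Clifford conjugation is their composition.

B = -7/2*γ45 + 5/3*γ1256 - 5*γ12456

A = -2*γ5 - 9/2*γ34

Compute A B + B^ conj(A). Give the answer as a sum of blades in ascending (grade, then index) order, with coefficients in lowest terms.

first term: -7*γ4 + 63/4*γ35 - 10/3*γ126 - 10*γ1246 + 45/2*γ12356 - 15/2*γ123456
second term: -7*γ4 + 63/4*γ35 - 10/3*γ126 - 10*γ1246 - 45/2*γ12356 + 15/2*γ123456
Answer: -14*γ4 + 63/2*γ35 - 20/3*γ126 - 20*γ1246


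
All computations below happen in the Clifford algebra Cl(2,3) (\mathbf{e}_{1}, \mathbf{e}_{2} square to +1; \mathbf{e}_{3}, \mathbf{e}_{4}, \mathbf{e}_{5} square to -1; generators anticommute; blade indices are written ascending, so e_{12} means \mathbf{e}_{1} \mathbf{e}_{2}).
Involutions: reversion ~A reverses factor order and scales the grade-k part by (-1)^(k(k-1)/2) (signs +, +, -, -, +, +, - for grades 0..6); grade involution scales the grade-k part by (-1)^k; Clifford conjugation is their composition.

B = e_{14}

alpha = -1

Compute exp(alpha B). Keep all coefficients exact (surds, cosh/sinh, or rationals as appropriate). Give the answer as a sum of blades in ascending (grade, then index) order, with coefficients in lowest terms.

B^2 = (1)^2*(e_{14})^2 = 1*(+1) = 1 (a basis 2-blade squares to minus the product of its generators' squares).
B^2 = 1 — B^2 > 0, so the exponential closes hyperbolically: l = 1, alpha*l = -1, so exp(alpha B) = cosh(-1) + (sinh(-1)/1)*B = \cosh{\left(1 \right)} + (- \sinh{\left(1 \right)})*B.
Answer: \cosh{\left(1 \right)} - \sinh{\left(1 \right)} e_{14}


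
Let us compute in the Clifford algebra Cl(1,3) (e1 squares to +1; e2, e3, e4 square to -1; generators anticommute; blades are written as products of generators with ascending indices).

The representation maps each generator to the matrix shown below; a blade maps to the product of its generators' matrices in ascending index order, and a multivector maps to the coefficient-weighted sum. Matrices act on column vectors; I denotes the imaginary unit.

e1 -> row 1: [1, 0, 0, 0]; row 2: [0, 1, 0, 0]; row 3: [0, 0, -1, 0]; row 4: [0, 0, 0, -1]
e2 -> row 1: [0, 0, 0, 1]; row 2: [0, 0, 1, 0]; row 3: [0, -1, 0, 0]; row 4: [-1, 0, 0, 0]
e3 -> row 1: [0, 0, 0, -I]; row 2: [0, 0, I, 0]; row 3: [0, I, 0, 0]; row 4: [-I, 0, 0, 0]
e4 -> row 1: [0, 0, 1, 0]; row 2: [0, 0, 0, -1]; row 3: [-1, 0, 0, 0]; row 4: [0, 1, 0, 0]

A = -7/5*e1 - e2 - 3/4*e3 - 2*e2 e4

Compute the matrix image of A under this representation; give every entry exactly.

Bivector images (products of the table entries): rho(e2 e4) = rho(e2)rho(e4) = row 1: [0, 1, 0, 0]; row 2: [-1, 0, 0, 0]; row 3: [0, 0, 0, 1]; row 4: [0, 0, -1, 0].
M = (-7/5)*rho(e1) + (-1)*rho(e2) + (-3/4)*rho(e3) + (-2)*rho(e2 e4), summed entrywise:
Answer: row 1: [-7/5, -2, 0, -1 + 3*I/4]; row 2: [2, -7/5, -1 - 3*I/4, 0]; row 3: [0, 1 - 3*I/4, 7/5, -2]; row 4: [1 + 3*I/4, 0, 2, 7/5]


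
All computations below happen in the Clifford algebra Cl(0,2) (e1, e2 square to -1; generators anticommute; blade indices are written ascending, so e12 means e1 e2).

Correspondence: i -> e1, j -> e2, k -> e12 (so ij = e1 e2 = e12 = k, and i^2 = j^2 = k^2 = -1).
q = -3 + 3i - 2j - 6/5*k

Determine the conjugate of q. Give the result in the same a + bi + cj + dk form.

In blades: q = -3 + 3*e1 - 2*e2 - 6/5*e12.
Conjugation here is Clifford conjugation: the scalar is fixed and the grade-1 and grade-2 blades all flip sign, giving -3 - 3*e1 + 2*e2 + 6/5*e12; translating back:
Answer: -3 - 3i + 2j + 6/5*k


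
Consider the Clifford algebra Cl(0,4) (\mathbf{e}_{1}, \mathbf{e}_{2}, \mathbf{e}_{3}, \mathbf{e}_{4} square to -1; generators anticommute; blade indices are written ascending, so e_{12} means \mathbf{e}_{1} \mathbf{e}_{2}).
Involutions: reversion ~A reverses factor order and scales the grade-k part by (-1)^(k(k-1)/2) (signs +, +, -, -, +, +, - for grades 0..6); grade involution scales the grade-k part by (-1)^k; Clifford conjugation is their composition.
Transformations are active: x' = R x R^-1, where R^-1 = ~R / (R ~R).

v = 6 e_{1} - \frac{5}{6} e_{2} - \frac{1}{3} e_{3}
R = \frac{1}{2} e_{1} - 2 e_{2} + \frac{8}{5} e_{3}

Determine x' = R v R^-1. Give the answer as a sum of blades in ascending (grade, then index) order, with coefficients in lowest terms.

~R = \frac{1}{2} e_{1} - 2 e_{2} + \frac{8}{5} e_{3}, and R ~R = -\frac{681}{100}, so R^-1 = ~R / (-\frac{681}{100}).
R v = -\frac{62}{15} + \frac{139}{12} e_{12} - \frac{293}{30} e_{13} + 2 e_{23}
Answer: -\frac{11018}{2043} e_{1} - \frac{6515}{4086} e_{2} + \frac{4649}{2043} e_{3}


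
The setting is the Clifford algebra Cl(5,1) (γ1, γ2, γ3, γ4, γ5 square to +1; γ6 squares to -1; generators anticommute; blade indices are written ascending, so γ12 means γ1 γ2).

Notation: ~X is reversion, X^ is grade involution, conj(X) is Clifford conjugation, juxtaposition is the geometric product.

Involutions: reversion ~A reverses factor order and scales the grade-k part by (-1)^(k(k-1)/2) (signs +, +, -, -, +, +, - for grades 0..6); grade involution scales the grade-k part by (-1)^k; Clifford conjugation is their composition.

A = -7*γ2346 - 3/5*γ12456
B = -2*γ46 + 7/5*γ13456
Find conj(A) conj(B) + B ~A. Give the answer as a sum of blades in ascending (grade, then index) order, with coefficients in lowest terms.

first term: -329/25*γ23 - 11*γ125
second term: 329/25*γ23 - 11*γ125
Answer: -22*γ125


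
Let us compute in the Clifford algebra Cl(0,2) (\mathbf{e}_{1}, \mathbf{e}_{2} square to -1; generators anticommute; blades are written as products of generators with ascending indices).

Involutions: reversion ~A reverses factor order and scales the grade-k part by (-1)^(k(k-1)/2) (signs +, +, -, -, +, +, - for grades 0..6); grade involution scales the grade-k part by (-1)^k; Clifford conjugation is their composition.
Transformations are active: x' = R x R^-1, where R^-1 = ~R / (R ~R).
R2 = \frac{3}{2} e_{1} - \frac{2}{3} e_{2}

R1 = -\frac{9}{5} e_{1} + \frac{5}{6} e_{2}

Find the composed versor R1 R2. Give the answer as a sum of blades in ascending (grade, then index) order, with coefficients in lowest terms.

Distribute over the terms of R1 (each basis-blade product reordered to ascending indices, repeated generators contracted through their squares):
(-\frac{9}{5} e_{1}) R2 = \frac{27}{10} + \frac{6}{5} e_{1} e_{2}
(\frac{5}{6} e_{2}) R2 = \frac{5}{9} - \frac{5}{4} e_{1} e_{2}
Summing the partial products and collecting blades:
Answer: \frac{293}{90} - \frac{1}{20} e_{1} e_{2}


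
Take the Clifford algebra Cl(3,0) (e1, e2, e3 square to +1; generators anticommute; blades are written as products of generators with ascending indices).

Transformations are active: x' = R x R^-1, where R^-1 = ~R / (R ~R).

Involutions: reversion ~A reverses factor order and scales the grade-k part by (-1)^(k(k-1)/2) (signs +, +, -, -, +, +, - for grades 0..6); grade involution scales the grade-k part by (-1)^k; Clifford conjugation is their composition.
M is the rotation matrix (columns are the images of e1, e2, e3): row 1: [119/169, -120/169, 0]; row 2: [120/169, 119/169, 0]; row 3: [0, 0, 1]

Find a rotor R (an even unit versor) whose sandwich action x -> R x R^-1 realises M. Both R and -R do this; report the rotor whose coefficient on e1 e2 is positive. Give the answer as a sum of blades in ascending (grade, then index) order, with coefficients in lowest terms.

Method: write R = a + b12*e1 e2 + b13*e1 e3 + b23*e2 e3 with a^2 + b12^2 + b13^2 + b23^2 = 1 (so R^-1 = ~R). Expanding the columns R e_j ~R gives tr M = 4a^2 - 1 and, from the antisymmetric part, M21 - M12 = -4a*b12, M13 - M31 = 4a*b13, M32 - M23 = -4a*b23.
Here tr M = 407/169, so a^2 = (1 + tr M)/4 = 144/169 and a = ±12/13. Taking a = 12/13: M21 - M12 = 240/169, M13 - M31 = 0, M32 - M23 = 0, giving b12 = -5/13, b13 = 0, b23 = 0, i.e. R = 12/13 - 5/13*e1 e2.
Its e1 e2 coefficient is negative, so report the other preimage -R.
Answer: -12/13 + 5/13*e1 e2. Key observation: the double cover Spin(3) -> SO(3) sends R and -R to the same matrix (trace 407/169 here), so the stated sign of the e1 e2 coefficient is what selects one sheet.


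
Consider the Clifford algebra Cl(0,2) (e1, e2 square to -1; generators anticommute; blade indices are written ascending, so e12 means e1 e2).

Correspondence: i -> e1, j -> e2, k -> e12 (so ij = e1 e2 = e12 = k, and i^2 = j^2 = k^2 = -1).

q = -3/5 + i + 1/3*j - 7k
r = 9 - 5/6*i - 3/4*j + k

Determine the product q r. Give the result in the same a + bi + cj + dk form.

In blades: q = -3/5 + e1 + 1/3*e2 - 7*e12, r = 9 - 5/6*e1 - 3/4*e2 + e12.
Distribute q over r term by term (generator squares from the signature, products reordered to ascending indices): (-3/5)*r = -27/5 + 1/2*e1 + 9/20*e2 - 3/5*e12; (e1)*r = 5/6 + 9*e1 - e2 - 3/4*e12; (1/3*e2)*r = 1/4 + 1/3*e1 + 3*e2 + 5/18*e12; (-7*e12)*r = 7 - 21/4*e1 + 35/6*e2 - 63*e12.
Sum: 161/60 + 55/12*e1 + 497/60*e2 - 11533/180*e12; translating back through the correspondence:
Answer: 161/60 + 55/12*i + 497/60*j - 11533/180*k


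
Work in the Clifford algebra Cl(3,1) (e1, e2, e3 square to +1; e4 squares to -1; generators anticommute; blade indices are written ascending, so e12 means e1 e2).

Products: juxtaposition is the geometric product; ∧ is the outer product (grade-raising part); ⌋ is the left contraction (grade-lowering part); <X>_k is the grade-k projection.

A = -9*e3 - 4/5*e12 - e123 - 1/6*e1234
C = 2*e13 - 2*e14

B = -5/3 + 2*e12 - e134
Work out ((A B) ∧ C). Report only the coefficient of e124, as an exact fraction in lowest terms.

step 1: 8/5 - 1/6*e2 + 17*e3 + 4/3*e12 - 9*e14 + e24 + 1/3*e34 - 49/3*e123 - 4/5*e234 + 5/18*e1234
step 2: 16/5*e13 - 16/5*e14 + 1/3*e123 - 1/3*e124 + 34*e134 - 2*e1234
Answer: -1/3


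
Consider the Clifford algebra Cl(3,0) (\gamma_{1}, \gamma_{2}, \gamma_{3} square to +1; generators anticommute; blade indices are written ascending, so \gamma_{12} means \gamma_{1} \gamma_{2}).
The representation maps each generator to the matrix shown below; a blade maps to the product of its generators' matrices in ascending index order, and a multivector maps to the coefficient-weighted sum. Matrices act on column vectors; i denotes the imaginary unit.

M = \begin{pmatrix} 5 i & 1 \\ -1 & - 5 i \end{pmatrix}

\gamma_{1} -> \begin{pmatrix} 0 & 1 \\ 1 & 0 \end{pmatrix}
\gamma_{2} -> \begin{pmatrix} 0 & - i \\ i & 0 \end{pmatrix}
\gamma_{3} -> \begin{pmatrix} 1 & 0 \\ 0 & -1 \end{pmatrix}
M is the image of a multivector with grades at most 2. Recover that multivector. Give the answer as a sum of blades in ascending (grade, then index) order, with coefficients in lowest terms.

Method: 1, rho(\gamma_{1}), rho(\gamma_{2}), rho(\gamma_{3}) form a trace-orthogonal basis of the 2x2 complex matrices (tr(X Y) = 2 if X = Y, else 0), so M = m0*1 + m1*rho(\gamma_{1}) + m2*rho(\gamma_{2}) + m3*rho(\gamma_{3}) with m0 = tr(M)/2 = 0, m1 = tr(M rho(\gamma_{1}))/2 = 0, m2 = tr(M rho(\gamma_{2}))/2 = i, m3 = tr(M rho(\gamma_{3}))/2 = 5 i.
Multiplying table entries, the bivector images are rho(\gamma_{12}) = i*rho(\gamma_{3}), rho(\gamma_{13}) = -i*rho(\gamma_{2}), rho(\gamma_{23}) = i*rho(\gamma_{1}); with real blade coefficients the real parts of m0..m3 are the coefficients of 1, \gamma_{1}, \gamma_{2}, \gamma_{3} and the imaginary parts give the bivectors (\gamma_{23}: Im m1, \gamma_{13}: -Im m2, \gamma_{12}: Im m3).
Answer: 5 \gamma_{12} - \gamma_{13}


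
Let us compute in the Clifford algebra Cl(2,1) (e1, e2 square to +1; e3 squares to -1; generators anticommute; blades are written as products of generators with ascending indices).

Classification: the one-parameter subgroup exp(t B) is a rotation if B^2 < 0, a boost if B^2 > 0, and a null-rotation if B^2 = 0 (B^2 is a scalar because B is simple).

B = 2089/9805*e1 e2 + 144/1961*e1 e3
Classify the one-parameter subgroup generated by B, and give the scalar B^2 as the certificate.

B^2 term by term: the squares give (2089/9805)^2*(e1 e2)^2 + (144/1961)^2*(e1 e3)^2 = 4363921/96138025*(-1) + 20736/3845521*(+1) = -1/25 (each basis 2-blade squares to minus the product of its generators' squares); cross terms between blades sharing an index anticommute and cancel. So B^2 = -1/25.
Answer: rotation, certificate B^2 = -1/25. No conjugation can change B^2 = -1/25; the sign gives the class.


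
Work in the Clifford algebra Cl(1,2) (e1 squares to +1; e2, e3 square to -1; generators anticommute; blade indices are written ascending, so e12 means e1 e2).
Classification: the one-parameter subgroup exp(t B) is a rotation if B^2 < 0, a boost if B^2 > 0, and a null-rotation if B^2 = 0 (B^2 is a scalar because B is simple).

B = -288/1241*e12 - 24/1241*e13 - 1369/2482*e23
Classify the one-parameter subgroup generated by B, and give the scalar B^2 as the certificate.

B^2 term by term: the squares give (-288/1241)^2*(e12)^2 + (-24/1241)^2*(e13)^2 + (-1369/2482)^2*(e23)^2 = 82944/1540081*(+1) + 576/1540081*(+1) + 1874161/6160324*(-1) = -1/4 (each basis 2-blade squares to minus the product of its generators' squares); cross terms between blades sharing an index anticommute and cancel. So B^2 = -1/4.
Answer: rotation, certificate B^2 = -1/4. Why this suffices: the scalar -1/4 survives any versor conjugation, so its sign alone determines the class however B is presented.


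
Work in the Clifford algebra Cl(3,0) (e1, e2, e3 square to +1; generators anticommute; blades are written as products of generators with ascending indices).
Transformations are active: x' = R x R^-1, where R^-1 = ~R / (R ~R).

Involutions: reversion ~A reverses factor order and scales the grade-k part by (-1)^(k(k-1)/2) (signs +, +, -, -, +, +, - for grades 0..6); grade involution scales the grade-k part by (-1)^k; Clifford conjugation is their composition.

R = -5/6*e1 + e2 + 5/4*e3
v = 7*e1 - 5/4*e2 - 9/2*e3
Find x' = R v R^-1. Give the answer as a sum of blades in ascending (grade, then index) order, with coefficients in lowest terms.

~R = -5/6*e1 + e2 + 5/4*e3, and R ~R = 469/144, so R^-1 = ~R / (469/144).
R v = -305/24 - 143/24*e1 e2 - 5*e1 e3 - 47/16*e2 e3
Answer: -233/469*e1 - 12295/1876*e2 - 4929/938*e3


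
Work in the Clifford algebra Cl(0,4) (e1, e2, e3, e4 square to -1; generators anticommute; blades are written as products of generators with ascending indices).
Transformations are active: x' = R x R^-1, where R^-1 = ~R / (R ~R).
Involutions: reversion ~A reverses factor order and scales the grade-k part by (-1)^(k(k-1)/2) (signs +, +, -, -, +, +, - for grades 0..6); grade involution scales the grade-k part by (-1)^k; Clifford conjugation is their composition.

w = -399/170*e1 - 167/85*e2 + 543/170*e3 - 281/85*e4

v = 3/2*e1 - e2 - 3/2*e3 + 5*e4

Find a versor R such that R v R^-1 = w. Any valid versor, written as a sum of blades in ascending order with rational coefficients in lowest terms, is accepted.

Why this works: both vectors square to -61/2, so q(v) = q(w) and R = v + w = -72/85*e1 - 252/85*e2 + 144/85*e3 + 144/85*e4 carries v to w — its own direction survives, the complement (v - w)/2 flips.
Answer: -72/85*e1 - 252/85*e2 + 144/85*e3 + 144/85*e4


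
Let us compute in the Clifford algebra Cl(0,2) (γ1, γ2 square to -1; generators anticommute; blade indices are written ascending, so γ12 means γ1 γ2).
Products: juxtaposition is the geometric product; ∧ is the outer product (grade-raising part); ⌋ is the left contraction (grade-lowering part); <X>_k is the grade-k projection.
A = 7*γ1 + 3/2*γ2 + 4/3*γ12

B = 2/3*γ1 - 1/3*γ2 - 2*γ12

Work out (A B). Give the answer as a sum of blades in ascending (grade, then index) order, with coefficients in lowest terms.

step 1: -3/2 - 23/9*γ1 + 134/9*γ2 - 10/3*γ12
Answer: -3/2 - 23/9*γ1 + 134/9*γ2 - 10/3*γ12


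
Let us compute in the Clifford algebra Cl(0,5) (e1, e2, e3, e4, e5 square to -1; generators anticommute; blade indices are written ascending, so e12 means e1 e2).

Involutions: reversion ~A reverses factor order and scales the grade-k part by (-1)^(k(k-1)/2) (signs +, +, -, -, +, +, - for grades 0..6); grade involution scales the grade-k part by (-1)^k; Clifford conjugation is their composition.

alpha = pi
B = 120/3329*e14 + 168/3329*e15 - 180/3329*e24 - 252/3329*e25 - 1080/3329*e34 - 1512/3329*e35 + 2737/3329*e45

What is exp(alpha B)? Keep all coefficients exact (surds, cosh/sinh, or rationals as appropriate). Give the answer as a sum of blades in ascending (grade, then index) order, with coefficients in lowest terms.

B^2 term by term: the squares give (120/3329)^2*(e14)^2 + (168/3329)^2*(e15)^2 + (-180/3329)^2*(e24)^2 + (-252/3329)^2*(e25)^2 + (-1080/3329)^2*(e34)^2 + (-1512/3329)^2*(e35)^2 + (2737/3329)^2*(e45)^2 = 14400/11082241*(-1) + 28224/11082241*(-1) + 32400/11082241*(-1) + 63504/11082241*(-1) + 1166400/11082241*(-1) + 2286144/11082241*(-1) + 7491169/11082241*(-1) = -1 (each basis 2-blade squares to minus the product of its generators' squares); cross terms between blades sharing an index anticommute and cancel; the commuting (index-disjoint) pairs give grade-4 terms 2*c*c'*(blade product), which cancel blade by blade — e1245: 60480/11082241 - 60480/11082241 = 0; e1345: 362880/11082241 - 362880/11082241 = 0; e2345: -544320/11082241 + 544320/11082241 = 0 — confirming B is simple. So B^2 = -1.
B^2 = -1 — the negative square puts this in the circular regime; l = 1, alpha*l = pi, so exp(alpha B) = cos(pi) + (sin(pi)/1)*B = -1 + (0)*B.
Answer: -1


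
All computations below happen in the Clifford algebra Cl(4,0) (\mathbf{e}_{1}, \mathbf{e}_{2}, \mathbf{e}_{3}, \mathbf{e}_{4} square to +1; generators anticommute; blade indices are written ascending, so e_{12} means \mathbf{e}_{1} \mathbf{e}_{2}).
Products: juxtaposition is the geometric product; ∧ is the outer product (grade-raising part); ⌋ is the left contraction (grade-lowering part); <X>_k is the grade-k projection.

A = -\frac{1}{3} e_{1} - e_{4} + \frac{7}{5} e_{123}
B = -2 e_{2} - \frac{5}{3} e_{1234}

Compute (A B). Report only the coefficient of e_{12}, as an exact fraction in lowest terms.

step 1: \frac{7}{3} e_{4} + \frac{2}{3} e_{12} + \frac{14}{5} e_{13} - 2 e_{24} - \frac{5}{3} e_{123} + \frac{5}{9} e_{234}
Answer: \frac{2}{3}


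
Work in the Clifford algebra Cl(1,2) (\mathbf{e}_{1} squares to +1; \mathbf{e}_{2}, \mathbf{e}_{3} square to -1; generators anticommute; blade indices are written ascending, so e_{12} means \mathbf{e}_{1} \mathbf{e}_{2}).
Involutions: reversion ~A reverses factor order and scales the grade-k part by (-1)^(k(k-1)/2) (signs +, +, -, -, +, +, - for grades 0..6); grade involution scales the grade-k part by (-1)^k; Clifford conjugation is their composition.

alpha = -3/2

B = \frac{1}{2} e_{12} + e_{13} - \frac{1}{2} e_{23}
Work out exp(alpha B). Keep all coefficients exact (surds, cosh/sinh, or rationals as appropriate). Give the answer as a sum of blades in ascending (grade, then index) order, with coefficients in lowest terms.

B^2 term by term: the squares give (\frac{1}{2})^2*(e_{12})^2 + (1)^2*(e_{13})^2 + (-\frac{1}{2})^2*(e_{23})^2 = \frac{1}{4}*(+1) + 1*(+1) + \frac{1}{4}*(-1) = 1 (each basis 2-blade squares to minus the product of its generators' squares); cross terms between blades sharing an index anticommute and cancel. So B^2 = 1.
B^2 = 1 — the series telescopes hyperbolically here: l = 1, alpha*l = - \frac{3}{2}, so exp(alpha B) = cosh(- \frac{3}{2}) + (sinh(- \frac{3}{2})/1)*B = \cosh{\left(\frac{3}{2} \right)} + (- \sinh{\left(\frac{3}{2} \right)})*B.
Answer: \cosh{\left(\frac{3}{2} \right)} - \frac{\sinh{\left(\frac{3}{2} \right)}}{2} e_{12} - \sinh{\left(\frac{3}{2} \right)} e_{13} + \frac{\sinh{\left(\frac{3}{2} \right)}}{2} e_{23}


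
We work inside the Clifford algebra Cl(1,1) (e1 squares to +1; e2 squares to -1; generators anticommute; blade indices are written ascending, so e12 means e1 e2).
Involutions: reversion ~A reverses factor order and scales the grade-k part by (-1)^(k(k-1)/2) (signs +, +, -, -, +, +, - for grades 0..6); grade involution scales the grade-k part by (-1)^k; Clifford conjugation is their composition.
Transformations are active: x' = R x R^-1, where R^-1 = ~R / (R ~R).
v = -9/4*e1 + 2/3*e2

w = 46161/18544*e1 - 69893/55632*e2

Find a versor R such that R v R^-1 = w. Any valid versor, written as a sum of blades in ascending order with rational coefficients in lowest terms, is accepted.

R = v + w = 4437/18544*e1 - 10935/18544*e2 works: the equal norms (665/144) guarantee its sandwich swaps v into w.
Answer: 4437/18544*e1 - 10935/18544*e2


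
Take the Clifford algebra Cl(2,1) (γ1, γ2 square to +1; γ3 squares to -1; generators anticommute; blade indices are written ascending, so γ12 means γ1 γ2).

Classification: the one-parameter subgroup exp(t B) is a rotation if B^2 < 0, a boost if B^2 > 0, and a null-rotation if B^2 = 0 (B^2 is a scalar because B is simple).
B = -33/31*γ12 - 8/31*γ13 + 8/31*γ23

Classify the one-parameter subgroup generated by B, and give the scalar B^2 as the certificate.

B^2 term by term: the squares give (-33/31)^2*(γ12)^2 + (-8/31)^2*(γ13)^2 + (8/31)^2*(γ23)^2 = 1089/961*(-1) + 64/961*(+1) + 64/961*(+1) = -1 (each basis 2-blade squares to minus the product of its generators' squares); cross terms between blades sharing an index anticommute and cancel. So B^2 = -1.
Answer: rotation, certificate B^2 = -1. Why this suffices: the scalar -1 survives any versor conjugation, so its sign alone determines the class however B is presented.


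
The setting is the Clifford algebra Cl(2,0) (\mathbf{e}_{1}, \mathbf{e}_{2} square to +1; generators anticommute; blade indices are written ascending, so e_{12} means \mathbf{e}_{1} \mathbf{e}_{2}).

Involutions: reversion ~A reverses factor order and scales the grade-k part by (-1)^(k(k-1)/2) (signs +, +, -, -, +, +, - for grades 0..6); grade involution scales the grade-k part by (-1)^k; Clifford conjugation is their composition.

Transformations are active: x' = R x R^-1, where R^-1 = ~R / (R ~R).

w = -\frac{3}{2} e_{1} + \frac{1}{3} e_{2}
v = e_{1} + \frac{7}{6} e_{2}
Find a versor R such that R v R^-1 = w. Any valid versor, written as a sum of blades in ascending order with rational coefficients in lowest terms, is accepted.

Here q(v) = q(w) = \frac{85}{36}; the classical choice R = v + w = -\frac{1}{2} e_{1} + \frac{3}{2} e_{2} then realises v -> w under the sandwich.
Answer: -\frac{1}{2} e_{1} + \frac{3}{2} e_{2}


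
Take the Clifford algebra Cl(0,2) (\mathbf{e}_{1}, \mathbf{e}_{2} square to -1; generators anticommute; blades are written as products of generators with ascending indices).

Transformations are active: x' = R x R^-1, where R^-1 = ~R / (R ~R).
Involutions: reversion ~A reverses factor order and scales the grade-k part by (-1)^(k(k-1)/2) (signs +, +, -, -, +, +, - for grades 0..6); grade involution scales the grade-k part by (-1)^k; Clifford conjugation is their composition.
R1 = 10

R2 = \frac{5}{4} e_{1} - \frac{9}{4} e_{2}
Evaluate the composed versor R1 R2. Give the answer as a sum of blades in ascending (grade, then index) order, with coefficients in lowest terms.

Distribute over the terms of R1 (each basis-blade product reordered to ascending indices, repeated generators contracted through their squares):
(10) R2 = \frac{25}{2} e_{1} - \frac{45}{2} e_{2}
Answer: \frac{25}{2} e_{1} - \frac{45}{2} e_{2}


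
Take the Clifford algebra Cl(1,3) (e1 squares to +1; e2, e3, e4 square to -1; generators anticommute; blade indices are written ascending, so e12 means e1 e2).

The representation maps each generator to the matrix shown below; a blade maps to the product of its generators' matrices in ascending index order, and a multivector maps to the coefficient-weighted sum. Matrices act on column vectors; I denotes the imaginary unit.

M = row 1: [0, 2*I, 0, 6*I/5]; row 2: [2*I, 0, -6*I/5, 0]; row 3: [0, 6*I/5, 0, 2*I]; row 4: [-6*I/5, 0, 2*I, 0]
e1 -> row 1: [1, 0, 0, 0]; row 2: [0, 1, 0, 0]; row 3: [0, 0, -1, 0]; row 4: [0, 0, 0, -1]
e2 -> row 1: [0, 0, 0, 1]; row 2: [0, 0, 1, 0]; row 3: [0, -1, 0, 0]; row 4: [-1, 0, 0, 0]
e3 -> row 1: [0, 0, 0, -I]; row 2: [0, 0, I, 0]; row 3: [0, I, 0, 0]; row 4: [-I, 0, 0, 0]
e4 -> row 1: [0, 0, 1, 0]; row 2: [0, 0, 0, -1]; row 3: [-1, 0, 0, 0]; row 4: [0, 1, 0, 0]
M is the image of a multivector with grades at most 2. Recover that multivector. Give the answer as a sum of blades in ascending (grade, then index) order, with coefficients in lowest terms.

Method: the blade images are trace-orthogonal — tr(rho(e_A) rho(e_B)^-1) = 4 if A = B and 0 otherwise — and rho(e_A)^-1 = (e_A)^2 * rho(e_A) with (e_A)^2 = +1 or -1, so the coefficient of e_A in the preimage is (e_A)^2 * tr(M rho(e_A))/4.
Nonzero projections over blades of grade <= 2: e13: (e13)^2 = +1, tr(M rho(e13)) = -24/5, coefficient -6/5; e34: (e34)^2 = -1, tr(M rho(e34)) = 8, coefficient -2. Every other blade of grade <= 2 projects to 0.
Answer: -6/5*e13 - 2*e34


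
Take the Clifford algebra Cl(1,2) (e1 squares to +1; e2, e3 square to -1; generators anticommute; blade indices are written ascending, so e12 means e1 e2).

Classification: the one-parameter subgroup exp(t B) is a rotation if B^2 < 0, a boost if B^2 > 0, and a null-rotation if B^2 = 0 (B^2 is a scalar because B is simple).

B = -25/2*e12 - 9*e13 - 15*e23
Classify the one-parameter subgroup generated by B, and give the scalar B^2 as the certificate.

B^2 term by term: the squares give (-25/2)^2*(e12)^2 + (-9)^2*(e13)^2 + (-15)^2*(e23)^2 = 625/4*(+1) + 81*(+1) + 225*(-1) = 49/4 (each basis 2-blade squares to minus the product of its generators' squares); cross terms between blades sharing an index anticommute and cancel. So B^2 = 49/4.
Answer: boost, certificate B^2 = 49/4. Because 49/4 is invariant under every versor sandwich, the classification follows from its sign alone.


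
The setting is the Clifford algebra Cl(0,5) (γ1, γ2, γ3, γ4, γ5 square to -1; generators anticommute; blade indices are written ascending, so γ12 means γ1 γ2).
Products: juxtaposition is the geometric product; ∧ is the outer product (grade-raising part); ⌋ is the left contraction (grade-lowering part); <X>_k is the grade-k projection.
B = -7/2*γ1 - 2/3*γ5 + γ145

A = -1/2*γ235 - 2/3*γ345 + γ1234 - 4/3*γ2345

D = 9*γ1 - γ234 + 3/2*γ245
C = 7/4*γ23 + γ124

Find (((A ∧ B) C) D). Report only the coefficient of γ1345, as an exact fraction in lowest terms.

step 1: -7/4*γ1235 - 7/3*γ1345 + 4*γ12345
step 2: 49/16*γ15 - 4*γ35 - 7*γ145 + 7/3*γ235 - 7/4*γ345 - 49/12*γ1245
step 3: -49/8*γ1 + 441/16*γ5 + 21/2*γ12 - 21/8*γ23 + 7/4*γ25 - 7/2*γ34 + 182/3*γ45 - 147/32*γ124 - 481/12*γ135 - 6*γ234 - 163/4*γ245 - 14*γ1235 + 63/4*γ1345 + 49/16*γ12345
Answer: 63/4


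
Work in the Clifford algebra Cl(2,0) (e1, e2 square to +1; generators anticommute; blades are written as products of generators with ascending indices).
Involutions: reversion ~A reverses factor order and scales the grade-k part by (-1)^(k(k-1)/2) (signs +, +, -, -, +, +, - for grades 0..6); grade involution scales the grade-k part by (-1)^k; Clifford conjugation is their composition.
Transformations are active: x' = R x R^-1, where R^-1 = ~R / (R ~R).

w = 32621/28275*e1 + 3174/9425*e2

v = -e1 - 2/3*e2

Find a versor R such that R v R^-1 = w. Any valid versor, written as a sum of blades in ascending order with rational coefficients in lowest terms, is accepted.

Key observation: q(v) = q(w) = 13/9 (sandwiches preserve the norm), so R = v + w = 4346/28275*e1 - 9328/28275*e2 works whenever it is invertible — the component of v along it is kept and (v - w)/2 reverses, sending v to w.
Answer: 4346/28275*e1 - 9328/28275*e2


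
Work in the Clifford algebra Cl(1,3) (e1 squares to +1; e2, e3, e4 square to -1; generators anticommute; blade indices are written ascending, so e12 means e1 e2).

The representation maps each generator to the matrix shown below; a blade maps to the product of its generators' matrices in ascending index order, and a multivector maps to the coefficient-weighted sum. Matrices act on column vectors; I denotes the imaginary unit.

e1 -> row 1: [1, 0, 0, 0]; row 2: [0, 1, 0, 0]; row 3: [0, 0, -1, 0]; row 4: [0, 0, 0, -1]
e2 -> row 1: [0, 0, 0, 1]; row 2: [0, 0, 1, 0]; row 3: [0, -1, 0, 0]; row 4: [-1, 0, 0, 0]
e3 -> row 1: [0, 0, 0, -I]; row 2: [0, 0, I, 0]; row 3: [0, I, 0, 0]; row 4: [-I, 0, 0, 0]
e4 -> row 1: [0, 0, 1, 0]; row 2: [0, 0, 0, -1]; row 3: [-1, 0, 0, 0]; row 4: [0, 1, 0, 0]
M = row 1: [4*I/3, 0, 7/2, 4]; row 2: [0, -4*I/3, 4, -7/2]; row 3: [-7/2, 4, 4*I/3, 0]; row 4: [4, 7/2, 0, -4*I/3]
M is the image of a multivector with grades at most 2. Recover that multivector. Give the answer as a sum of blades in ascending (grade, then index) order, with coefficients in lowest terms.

Method: the blade images are trace-orthogonal — tr(rho(e_A) rho(e_B)^-1) = 4 if A = B and 0 otherwise — and rho(e_A)^-1 = (e_A)^2 * rho(e_A) with (e_A)^2 = +1 or -1, so the coefficient of e_A in the preimage is (e_A)^2 * tr(M rho(e_A))/4.
Nonzero projections over blades of grade <= 2: e4: (e4)^2 = -1, tr(M rho(e4)) = -14, coefficient 7/2; e12: (e12)^2 = +1, tr(M rho(e12)) = 16, coefficient 4; e23: (e23)^2 = -1, tr(M rho(e23)) = 16/3, coefficient -4/3. Every other blade of grade <= 2 projects to 0.
Answer: 7/2*e4 + 4*e12 - 4/3*e23


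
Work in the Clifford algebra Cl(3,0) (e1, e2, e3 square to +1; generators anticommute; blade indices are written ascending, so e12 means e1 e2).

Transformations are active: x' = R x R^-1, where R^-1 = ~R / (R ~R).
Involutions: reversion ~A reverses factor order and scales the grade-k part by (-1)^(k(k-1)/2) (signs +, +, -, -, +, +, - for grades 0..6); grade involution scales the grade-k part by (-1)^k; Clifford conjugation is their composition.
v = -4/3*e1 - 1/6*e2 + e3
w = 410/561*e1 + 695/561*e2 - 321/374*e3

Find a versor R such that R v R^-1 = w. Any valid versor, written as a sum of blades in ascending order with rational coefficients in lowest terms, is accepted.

R = v + w = -338/561*e1 + 401/374*e2 + 53/374*e3 works: the equal norms (101/36) guarantee its sandwich swaps v into w.
Answer: -338/561*e1 + 401/374*e2 + 53/374*e3


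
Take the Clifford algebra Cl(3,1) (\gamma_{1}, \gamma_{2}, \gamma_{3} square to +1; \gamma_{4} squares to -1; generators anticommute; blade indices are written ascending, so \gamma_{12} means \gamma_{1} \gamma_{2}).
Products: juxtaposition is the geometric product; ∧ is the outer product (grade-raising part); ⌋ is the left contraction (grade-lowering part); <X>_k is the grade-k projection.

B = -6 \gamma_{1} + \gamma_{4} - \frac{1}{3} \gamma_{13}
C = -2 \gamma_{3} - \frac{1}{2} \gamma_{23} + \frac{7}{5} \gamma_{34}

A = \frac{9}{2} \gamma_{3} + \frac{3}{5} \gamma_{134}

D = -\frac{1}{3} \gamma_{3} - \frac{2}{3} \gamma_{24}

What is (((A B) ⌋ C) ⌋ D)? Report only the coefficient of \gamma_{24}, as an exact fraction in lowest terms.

step 1: \frac{3}{2} \gamma_{1} + \frac{1}{5} \gamma_{4} + \frac{132}{5} \gamma_{13} + \frac{9}{10} \gamma_{34}
step 2: \frac{63}{50} + \frac{7}{25} \gamma_{3}
step 3: -\frac{7}{75} - \frac{21}{50} \gamma_{3} - \frac{21}{25} \gamma_{24}
Answer: -\frac{21}{25}


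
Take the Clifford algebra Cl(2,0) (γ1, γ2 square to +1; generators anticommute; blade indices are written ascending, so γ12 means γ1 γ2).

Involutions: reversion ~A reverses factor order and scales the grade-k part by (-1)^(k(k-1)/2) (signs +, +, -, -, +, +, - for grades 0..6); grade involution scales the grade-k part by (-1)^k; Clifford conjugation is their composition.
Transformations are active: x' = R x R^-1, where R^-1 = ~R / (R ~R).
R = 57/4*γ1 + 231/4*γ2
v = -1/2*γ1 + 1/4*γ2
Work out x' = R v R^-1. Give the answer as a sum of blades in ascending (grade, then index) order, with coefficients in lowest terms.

~R = 57/4*γ1 + 231/4*γ2, and R ~R = 28305/8, so R^-1 = ~R / (28305/8).
R v = 117/16 + 519/16*γ12
Answer: 7031/12580*γ1 - 71/6290*γ2


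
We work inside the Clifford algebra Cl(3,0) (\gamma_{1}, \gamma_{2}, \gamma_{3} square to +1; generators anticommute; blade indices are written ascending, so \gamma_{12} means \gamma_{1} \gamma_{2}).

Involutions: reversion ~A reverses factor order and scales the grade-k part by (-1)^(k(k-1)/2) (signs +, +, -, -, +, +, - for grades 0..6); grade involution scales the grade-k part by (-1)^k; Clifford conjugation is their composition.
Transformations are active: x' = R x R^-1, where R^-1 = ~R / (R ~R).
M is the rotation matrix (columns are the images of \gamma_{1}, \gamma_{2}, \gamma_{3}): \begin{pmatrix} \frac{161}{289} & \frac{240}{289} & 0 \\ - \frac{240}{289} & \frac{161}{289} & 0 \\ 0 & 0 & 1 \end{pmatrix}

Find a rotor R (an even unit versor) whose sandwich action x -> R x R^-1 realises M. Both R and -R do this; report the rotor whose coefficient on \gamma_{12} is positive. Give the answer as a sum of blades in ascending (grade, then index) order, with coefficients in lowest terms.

Method: write R = a + b12*\gamma_{12} + b13*\gamma_{13} + b23*\gamma_{23} with a^2 + b12^2 + b13^2 + b23^2 = 1 (so R^-1 = ~R). Expanding the columns R e_j ~R gives tr M = 4a^2 - 1 and, from the antisymmetric part, M21 - M12 = -4a*b12, M13 - M31 = 4a*b13, M32 - M23 = -4a*b23.
Here tr M = \frac{611}{289}, so a^2 = (1 + tr M)/4 = \frac{225}{289} and a = ±\frac{15}{17}. Taking a = \frac{15}{17}: M21 - M12 = -\frac{480}{289}, M13 - M31 = 0, M32 - M23 = 0, giving b12 = \frac{8}{17}, b13 = 0, b23 = 0, i.e. R = \frac{15}{17} + \frac{8}{17} \gamma_{12}.
Its \gamma_{12} coefficient is already positive.
Answer: \frac{15}{17} + \frac{8}{17} \gamma_{12}. Sheet selection: the two-to-one cover makes ±R indistinguishable at the matrix level (trace \frac{611}{289}), so uniqueness comes from the required sign on \gamma_{12}.


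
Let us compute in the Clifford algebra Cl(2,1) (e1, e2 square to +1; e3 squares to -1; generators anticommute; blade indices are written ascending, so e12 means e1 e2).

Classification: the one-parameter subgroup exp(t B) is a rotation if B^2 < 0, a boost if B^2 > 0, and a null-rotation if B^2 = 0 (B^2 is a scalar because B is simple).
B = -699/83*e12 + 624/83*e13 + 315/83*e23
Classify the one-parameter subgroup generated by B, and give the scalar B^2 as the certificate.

B^2 term by term: the squares give (-699/83)^2*(e12)^2 + (624/83)^2*(e13)^2 + (315/83)^2*(e23)^2 = 488601/6889*(-1) + 389376/6889*(+1) + 99225/6889*(+1) = 0 (each basis 2-blade squares to minus the product of its generators' squares); cross terms between blades sharing an index anticommute and cancel. So B^2 = 0.
Answer: null-rotation, certificate B^2 = 0. The class reads off the invariant scalar 0 directly.


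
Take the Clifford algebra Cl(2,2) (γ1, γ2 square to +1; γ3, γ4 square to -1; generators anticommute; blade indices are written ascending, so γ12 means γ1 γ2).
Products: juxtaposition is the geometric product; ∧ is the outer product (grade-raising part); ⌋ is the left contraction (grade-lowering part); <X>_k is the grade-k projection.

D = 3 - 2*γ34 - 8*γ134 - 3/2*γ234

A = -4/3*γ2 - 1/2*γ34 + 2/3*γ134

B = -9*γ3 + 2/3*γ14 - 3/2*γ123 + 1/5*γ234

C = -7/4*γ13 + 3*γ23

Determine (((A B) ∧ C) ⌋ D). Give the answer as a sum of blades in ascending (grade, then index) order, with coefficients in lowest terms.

step 1: 1/10*γ2 - 4/9*γ3 + 9/2*γ4 - 2/15*γ12 - 5/3*γ13 - 6*γ14 + 12*γ23 - γ24 - 4/15*γ34 + 59/36*γ124
step 2: 7/40*γ123 - 63/8*γ134 + 27/2*γ234 - 79/4*γ1234
step 3: -171/4
Answer: -171/4
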